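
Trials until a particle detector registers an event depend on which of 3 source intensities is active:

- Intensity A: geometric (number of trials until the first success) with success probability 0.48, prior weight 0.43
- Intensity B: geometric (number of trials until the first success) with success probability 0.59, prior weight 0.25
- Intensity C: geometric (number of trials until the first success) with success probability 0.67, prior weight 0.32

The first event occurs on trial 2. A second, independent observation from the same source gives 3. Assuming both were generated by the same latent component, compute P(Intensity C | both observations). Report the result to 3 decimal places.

By Bayes' theorem, P(k | x) = π_k f_k(x) / Σ_j π_j f_j(x).
Since both observations come from the same component, the likelihood for component k is f_k(x₁)·f_k(x₂).
  p_A = [0.2496] × [0.129792] = 0.0323961
  p_B = [0.2419] × [0.099179] = 0.0239914
  p_C = [0.2211] × [0.072963] = 0.0161321
Weight by the priors:
  π_A·p_A = 0.43 × 0.0323961 = 0.0139303
  π_B·p_B = 0.25 × 0.0239914 = 0.00599785
  π_C·p_C = 0.32 × 0.0161321 = 0.00516228
Normaliser: 0.0139303 + 0.00599785 + 0.00516228 = 0.0250904
P(Intensity C | x₁,x₂) ≈ 0.206

0.206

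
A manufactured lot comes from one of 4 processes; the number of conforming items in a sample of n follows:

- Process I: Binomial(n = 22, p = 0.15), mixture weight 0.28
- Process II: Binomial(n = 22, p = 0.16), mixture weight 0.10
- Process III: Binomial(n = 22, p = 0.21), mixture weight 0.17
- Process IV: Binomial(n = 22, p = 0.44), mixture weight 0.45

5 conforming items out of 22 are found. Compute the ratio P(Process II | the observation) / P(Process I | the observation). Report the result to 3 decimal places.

0.403

Only the two components matter; the odds are (w_i f_i(x)) / (w_j f_j(x)).
Component likelihoods at x = 5 conforming items out of 22:
  f_I = C(22,5)·0.15^5·0.85^17 = 26334·7.59375e-05·0.0631134 = 0.12621
  f_II = C(22,5)·0.16^5·0.84^17 = 26334·0.000104858·0.0516117 = 0.142516
  f_III = C(22,5)·0.21^5·0.79^17 = 26334·0.00040841·0.0181828 = 0.195557
  f_IV = C(22,5)·0.44^5·0.56^17 = 26334·0.0164916·5.23837e-05 = 0.0227498
Odds = (0.10/0.28) × (0.142516/0.12621) = 0.357143 × 1.1292 ≈ 0.403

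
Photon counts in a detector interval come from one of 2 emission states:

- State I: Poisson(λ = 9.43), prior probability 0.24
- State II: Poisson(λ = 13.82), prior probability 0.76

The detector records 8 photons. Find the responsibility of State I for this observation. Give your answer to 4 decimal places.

The responsibility of component k is π_k f_k(x) divided by Σ_j π_j f_j(x).
Component likelihoods at x = 8 photons:
  p_I = e^(−9.43)·9.43^8/8! = 0.124502
  p_II = e^(−13.82)·13.82^8/8! = 0.0328544
Multiply by the mixture weights:
  π_I·p_I = 0.24 × 0.124502 = 0.0298805
  π_II·p_II = 0.76 × 0.0328544 = 0.0249694
Marginal: 0.0298805 + 0.0249694 = 0.0548498
P(State I | the observation) = 0.0298805 / 0.0548498 ≈ 0.5448

0.5448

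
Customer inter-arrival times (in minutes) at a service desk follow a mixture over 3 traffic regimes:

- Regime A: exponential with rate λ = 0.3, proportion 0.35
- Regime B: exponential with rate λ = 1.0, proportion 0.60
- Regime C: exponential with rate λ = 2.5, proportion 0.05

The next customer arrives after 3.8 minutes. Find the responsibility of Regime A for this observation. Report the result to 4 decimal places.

0.7143

Apply Bayes' rule: the posterior for each component is proportional to its prior times its likelihood at x.
Exponential densities:
  f_A = 0.0959457
  f_B = 0.0223708
  f_C = 0.00018713
Multiply by the mixture weights:
  w_A·f_A = 0.35 × 0.0959457 = 0.033581
  w_B·f_B = 0.60 × 0.0223708 = 0.0134225
  w_C·f_C = 0.05 × 0.00018713 = 9.35648e-06
Marginal: 0.033581 + 0.0134225 + 9.35648e-06 = 0.0470128
P(Regime A | data) ≈ 0.7143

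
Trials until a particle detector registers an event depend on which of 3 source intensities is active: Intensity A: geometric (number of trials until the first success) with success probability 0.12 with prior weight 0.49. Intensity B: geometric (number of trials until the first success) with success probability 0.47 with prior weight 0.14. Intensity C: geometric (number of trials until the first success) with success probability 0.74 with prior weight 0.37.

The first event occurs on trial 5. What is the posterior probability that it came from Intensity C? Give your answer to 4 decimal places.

P(component k | x) = π_k·f_k(x) / marginal(x), where marginal(x) = Σ_j π_j·f_j(x).
Geometric probabilities:
  L_A = 0.12·(1−0.12)^4 = 0.12·0.599695 = 0.0719634
  L_B = 0.47·(1−0.47)^4 = 0.47·0.0789048 = 0.0370853
  L_C = 0.74·(1−0.74)^4 = 0.74·0.00456976 = 0.00338162
Weight by the priors:
  π_A·L_A = 0.49 × 0.0719634 = 0.0352621
  π_B·L_B = 0.14 × 0.0370853 = 0.00519194
  π_C·L_C = 0.37 × 0.00338162 = 0.0012512
Marginal: 0.0352621 + 0.00519194 + 0.0012512 = 0.0417052
Responsibility of Intensity C: 0.0012512 / 0.0417052 ≈ 0.0300

0.0300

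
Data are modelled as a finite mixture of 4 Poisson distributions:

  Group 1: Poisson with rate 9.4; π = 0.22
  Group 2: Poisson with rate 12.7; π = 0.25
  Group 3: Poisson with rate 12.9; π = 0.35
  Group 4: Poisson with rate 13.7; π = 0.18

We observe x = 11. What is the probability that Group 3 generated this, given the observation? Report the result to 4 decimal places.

0.3543

By Bayes' theorem, P(k | x) = w_k f_k(x) / Σ_j w_j f_j(x).
Component likelihoods at x = 11:
  p_1 = e^(−9.4)·9.4^11/11! = 0.104926
  p_2 = e^(−12.7)·12.7^11/11! = 0.105961
  p_3 = e^(−12.9)·12.9^11/11! = 0.103023
  p_4 = e^(−13.7)·13.7^11/11! = 0.0897297
Multiply by the mixture weights:
  w_1·p_1 = 0.22 × 0.104926 = 0.0230837
  w_2·p_2 = 0.25 × 0.105961 = 0.0264902
  w_3·p_3 = 0.35 × 0.103023 = 0.0360579
  w_4·p_4 = 0.18 × 0.0897297 = 0.0161513
Evidence: 0.0230837 + 0.0264902 + 0.0360579 + 0.0161513 = 0.101783
Responsibility of Group 3: 0.0360579 / 0.101783 ≈ 0.3543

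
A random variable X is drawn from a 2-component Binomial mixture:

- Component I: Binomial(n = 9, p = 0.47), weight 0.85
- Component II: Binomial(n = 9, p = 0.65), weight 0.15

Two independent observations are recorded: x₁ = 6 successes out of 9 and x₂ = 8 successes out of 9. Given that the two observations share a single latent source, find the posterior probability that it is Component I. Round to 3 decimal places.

0.241

Posterior ∝ prior × likelihood, so P(k | x) ∝ π_k f_k(x); normalise over all components.
Since both observations come from the same component, the likelihood for component k is f_k(x₁)·f_k(x₂).
  f_I = [C(9,6)·0.47^6·0.53^3 = 84·0.0107792·0.148877 = 0.134801] × [0.011358] = 0.00153107
  f_II = [C(9,6)·0.65^6·0.35^3 = 84·0.0754189·0.042875 = 0.271621] × [0.100373] = 0.0272635
Multiply by the mixture weights:
  π_I·f_I = 0.85 × 0.00153107 = 0.00130141
  π_II·f_II = 0.15 × 0.0272635 = 0.00408952
Evidence: 0.00130141 + 0.00408952 = 0.00539093
So the posterior for Component I is 0.00130141 / 0.00539093 ≈ 0.241.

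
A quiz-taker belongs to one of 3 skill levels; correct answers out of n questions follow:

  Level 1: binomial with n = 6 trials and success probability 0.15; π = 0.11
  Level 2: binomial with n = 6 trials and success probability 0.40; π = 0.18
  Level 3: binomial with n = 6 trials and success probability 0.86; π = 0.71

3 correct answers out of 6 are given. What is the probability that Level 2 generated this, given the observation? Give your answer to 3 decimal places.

0.629

The responsibility of component k is w_k f_k(x) divided by Σ_j w_j f_j(x).
Evaluate each component's likelihood at the observed value:
  L_1 = C(6,3)·0.15^3·0.85^3 = 20·0.003375·0.614125 = 0.0414534
  L_2 = C(6,3)·0.40^3·0.60^3 = 20·0.064·0.216 = 0.27648
  L_3 = C(6,3)·0.86^3·0.14^3 = 20·0.636056·0.002744 = 0.0349068
Unnormalised posteriors:
  w_1·L_1 = 0.11 × 0.0414534 = 0.00455988
  w_2·L_2 = 0.18 × 0.27648 = 0.0497664
  w_3·L_3 = 0.71 × 0.0349068 = 0.0247838
Sum: 0.00455988 + 0.0497664 + 0.0247838 = 0.0791101
Responsibility of Level 2: 0.0497664 / 0.0791101 ≈ 0.629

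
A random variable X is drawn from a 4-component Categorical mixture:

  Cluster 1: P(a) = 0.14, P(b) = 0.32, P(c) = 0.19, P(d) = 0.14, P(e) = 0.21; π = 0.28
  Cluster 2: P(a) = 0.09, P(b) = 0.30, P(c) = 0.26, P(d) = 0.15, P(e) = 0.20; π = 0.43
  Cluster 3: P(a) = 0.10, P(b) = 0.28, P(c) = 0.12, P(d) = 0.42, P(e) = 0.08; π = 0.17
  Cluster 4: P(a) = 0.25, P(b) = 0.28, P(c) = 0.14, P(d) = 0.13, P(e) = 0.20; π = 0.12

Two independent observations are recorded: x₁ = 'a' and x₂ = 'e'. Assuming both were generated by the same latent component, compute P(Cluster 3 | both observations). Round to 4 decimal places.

0.0583

The responsibility of component k is π_k f_k(x) divided by Σ_j π_j f_j(x).
Since both observations come from the same component, the likelihood for component k is f_k(x₁)·f_k(x₂).
  p_1 = [0.14] × [0.21] = 0.0294
  p_2 = [0.09] × [0.2] = 0.018
  p_3 = [0.1] × [0.08] = 0.008
  p_4 = [0.25] × [0.2] = 0.05
Prior × likelihood for each component:
  π_1·p_1 = 0.28 × 0.0294 = 0.008232
  π_2·p_2 = 0.43 × 0.018 = 0.00774
  π_3·p_3 = 0.17 × 0.008 = 0.00136
  π_4·p_4 = 0.12 × 0.05 = 0.006
Evidence: 0.008232 + 0.00774 + 0.00136 + 0.006 = 0.023332
P(Cluster 3 | x₁,x₂) ≈ 0.0583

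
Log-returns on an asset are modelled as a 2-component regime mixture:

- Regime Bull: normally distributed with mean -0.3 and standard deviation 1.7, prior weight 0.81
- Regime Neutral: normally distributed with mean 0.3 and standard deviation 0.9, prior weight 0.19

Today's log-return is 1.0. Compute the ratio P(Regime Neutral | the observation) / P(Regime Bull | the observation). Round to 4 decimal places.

0.4386

The posterior odds equal the prior odds times the likelihood ratio: (w_i/w_j)·(f_i(x)/f_j(x)).
Component likelihoods at x = 1.0:
  f_Bull = 0.175178
  f_Neutral = 0.327572
0.0622387 / 0.141894 ≈ 0.4386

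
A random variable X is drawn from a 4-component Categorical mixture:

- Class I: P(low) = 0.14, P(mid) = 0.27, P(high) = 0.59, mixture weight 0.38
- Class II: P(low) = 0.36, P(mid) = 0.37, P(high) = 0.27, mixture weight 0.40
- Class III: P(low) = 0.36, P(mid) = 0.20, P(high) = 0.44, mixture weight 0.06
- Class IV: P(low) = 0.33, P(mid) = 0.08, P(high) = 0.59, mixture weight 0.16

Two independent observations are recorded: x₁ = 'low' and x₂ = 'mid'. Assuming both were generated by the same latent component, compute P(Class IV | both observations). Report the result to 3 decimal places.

0.055

Apply Bayes' rule: the posterior for each component is proportional to its prior times its likelihood at x.
Since both observations come from the same component, the likelihood for component k is f_k(x₁)·f_k(x₂).
  p_I = [P(low | comp) = 0.14] × [0.27] = 0.0378
  p_II = [P(low | comp) = 0.36] × [0.37] = 0.1332
  p_III = [P(low | comp) = 0.36] × [0.2] = 0.072
  p_IV = [P(low | comp) = 0.33] × [0.08] = 0.0264
Multiply by the mixture weights:
  w_I·p_I = 0.38 × 0.0378 = 0.014364
  w_II·p_II = 0.40 × 0.1332 = 0.05328
  w_III·p_III = 0.06 × 0.072 = 0.00432
  w_IV·p_IV = 0.16 × 0.0264 = 0.004224
Denominator: 0.014364 + 0.05328 + 0.00432 + 0.004224 = 0.076188
P(Class IV | x) = 0.004224 / 0.076188 ≈ 0.055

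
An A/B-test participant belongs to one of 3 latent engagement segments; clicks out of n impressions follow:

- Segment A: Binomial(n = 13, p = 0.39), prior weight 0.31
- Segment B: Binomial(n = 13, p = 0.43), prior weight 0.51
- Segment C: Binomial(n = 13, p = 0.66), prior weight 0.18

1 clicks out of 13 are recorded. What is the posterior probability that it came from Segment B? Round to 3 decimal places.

0.445

Apply Bayes' rule: the posterior for each component is proportional to its prior times its likelihood at x.
Binomial probabilities:
  L_A = C(13,1)·0.39^1·0.61^12 = 13·0.39·0.00265435 = 0.0134575
  L_B = C(13,1)·0.43^1·0.57^12 = 13·0.43·0.00117625 = 0.00657522
  L_C = C(13,1)·0.66^1·0.34^12 = 13·0.66·2.38642e-06 = 2.04755e-05
Unnormalised posteriors:
  P(Z=A)·L_A = 0.31 × 0.0134575 = 0.00417184
  P(Z=B)·L_B = 0.51 × 0.00657522 = 0.00335336
  P(Z=C)·L_C = 0.18 × 2.04755e-05 = 3.68559e-06
Evidence: 0.00417184 + 0.00335336 + 3.68559e-06 = 0.00752889
So the posterior for Segment B is 0.00335336 / 0.00752889 ≈ 0.445.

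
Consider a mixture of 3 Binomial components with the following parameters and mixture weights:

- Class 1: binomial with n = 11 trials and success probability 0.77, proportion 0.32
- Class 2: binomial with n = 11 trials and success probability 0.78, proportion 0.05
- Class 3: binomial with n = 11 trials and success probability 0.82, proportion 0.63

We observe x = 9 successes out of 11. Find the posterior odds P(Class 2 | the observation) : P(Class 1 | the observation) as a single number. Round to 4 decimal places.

0.1606

Posterior odds = (π_i f_i(x)) / (π_j f_j(x)); the normalising sum cancels.
Component likelihoods at x = 9 successes out of 11:
  L_1 = C(11,9)·0.77^9·0.23^2 = 55·0.0951517·0.0529 = 0.276844
  L_2 = C(11,9)·0.78^9·0.22^2 = 55·0.106869·0.0484 = 0.284485
  L_3 = C(11,9)·0.82^9·0.18^2 = 55·0.16762·0.0324 = 0.298698
0.0142243 / 0.08859 ≈ 0.1606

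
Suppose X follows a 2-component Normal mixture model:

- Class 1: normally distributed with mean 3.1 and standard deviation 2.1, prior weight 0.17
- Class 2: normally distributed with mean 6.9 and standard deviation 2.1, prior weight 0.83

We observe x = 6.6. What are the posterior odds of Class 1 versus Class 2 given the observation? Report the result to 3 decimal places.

The posterior odds equal the prior odds times the likelihood ratio: (π_i/π_j)·(f_i(x)/f_j(x)).
Evaluate each component's likelihood at the observed value:
  f_1 = 0.0473701
  f_2 = 0.188044
0.00805291 / 0.156076 ≈ 0.052

0.052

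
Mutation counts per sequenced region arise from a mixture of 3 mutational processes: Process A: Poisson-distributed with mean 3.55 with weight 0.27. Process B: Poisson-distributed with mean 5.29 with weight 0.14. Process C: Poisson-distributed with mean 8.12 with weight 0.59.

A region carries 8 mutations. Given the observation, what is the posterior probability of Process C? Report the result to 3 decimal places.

Apply Bayes' rule: the posterior for each component is proportional to its prior times its likelihood at x.
Evaluate each component's likelihood at the observed value:
  p_A = 0.0179705
  p_B = 0.0766844
  p_C = 0.139462
Unnormalised posteriors:
  w_A·p_A = 0.27 × 0.0179705 = 0.00485204
  w_B·p_B = 0.14 × 0.0766844 = 0.0107358
  w_C·p_C = 0.59 × 0.139462 = 0.0822827
Marginal: 0.00485204 + 0.0107358 + 0.0822827 = 0.0978706
P(Process C | 8 mutations) ≈ 0.841

0.841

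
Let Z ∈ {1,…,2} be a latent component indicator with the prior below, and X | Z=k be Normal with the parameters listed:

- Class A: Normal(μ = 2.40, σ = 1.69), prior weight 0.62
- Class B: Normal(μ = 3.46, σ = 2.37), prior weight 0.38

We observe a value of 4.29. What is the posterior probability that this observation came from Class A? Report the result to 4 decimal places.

0.5655

Posterior ∝ prior × likelihood, so P(k | x) ∝ π_k f_k(x); normalise over all components.
Component likelihoods at x = 4.29:
  f_A = 0.12631
  f_B = 0.158318
Prior × likelihood for each component:
  π_A·f_A = 0.62 × 0.12631 = 0.0783125
  π_B·f_B = 0.38 × 0.158318 = 0.0601607
Sum: 0.0783125 + 0.0601607 = 0.138473
Responsibility of Class A: 0.0783125 / 0.138473 ≈ 0.5655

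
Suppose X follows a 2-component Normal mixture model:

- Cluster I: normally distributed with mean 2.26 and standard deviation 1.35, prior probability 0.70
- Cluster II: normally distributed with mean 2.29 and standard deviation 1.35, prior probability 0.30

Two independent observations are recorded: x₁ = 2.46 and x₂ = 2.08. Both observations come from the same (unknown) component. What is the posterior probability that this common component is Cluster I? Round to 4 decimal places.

0.7000

By Bayes' theorem, P(k | x) = P(Z=k) f_k(x) / Σ_j P(Z=j) f_j(x).
Since both observations come from the same component, the likelihood for component k is f_k(x₁)·f_k(x₂).
  L_I = [0.292288] × [0.292898] = 0.0856104
  L_II = [0.293179] × [0.291959] = 0.0855963
Prior × likelihood for each component:
  P(Z=I)·L_I = 0.70 × 0.0856104 = 0.0599272
  P(Z=II)·L_II = 0.30 × 0.0855963 = 0.0256789
Denominator: 0.0599272 + 0.0256789 = 0.0856061
P(Cluster I | x) ≈ 0.7000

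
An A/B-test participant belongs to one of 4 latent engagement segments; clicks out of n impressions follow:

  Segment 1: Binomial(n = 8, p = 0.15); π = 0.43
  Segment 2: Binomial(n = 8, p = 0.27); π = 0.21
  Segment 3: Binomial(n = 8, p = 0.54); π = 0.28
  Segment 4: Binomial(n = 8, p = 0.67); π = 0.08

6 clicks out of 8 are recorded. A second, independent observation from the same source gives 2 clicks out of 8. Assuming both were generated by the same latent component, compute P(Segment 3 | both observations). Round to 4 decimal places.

Apply Bayes' rule: the posterior for each component is proportional to its prior times its likelihood at x.
Since both observations come from the same component, the likelihood for component k is f_k(x₁)·f_k(x₂).
  L_1 = [0.000230432] × [0.237604] = 5.47517e-05
  L_2 = [0.00578078] × [0.308903] = 0.0017857
  L_3 = [0.146905] × [0.0773557] = 0.0113639
  L_4 = [0.275826] × [0.0162327] = 0.0044774
Weight by the priors:
  P(Z=1)·L_1 = 0.43 × 5.47517e-05 = 2.35432e-05
  P(Z=2)·L_2 = 0.21 × 0.0017857 = 0.000374997
  P(Z=3)·L_3 = 0.28 × 0.0113639 = 0.0031819
  P(Z=4)·L_4 = 0.08 × 0.0044774 = 0.000358192
Normaliser: 2.35432e-05 + 0.000374997 + 0.0031819 + 0.000358192 = 0.00393863
P(Segment 3 | data) ≈ 0.8079

0.8079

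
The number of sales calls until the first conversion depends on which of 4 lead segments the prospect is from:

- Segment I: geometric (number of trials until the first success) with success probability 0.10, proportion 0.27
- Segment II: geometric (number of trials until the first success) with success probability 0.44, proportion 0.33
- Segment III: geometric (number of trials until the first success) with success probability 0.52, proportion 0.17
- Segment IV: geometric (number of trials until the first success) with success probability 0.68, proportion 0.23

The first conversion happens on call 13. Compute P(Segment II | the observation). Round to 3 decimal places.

P(component k | x) = π_k·f_k(x) / marginal(x), where marginal(x) = Σ_j π_j·f_j(x).
Geometric probabilities:
  L_I = 0.028243
  L_II = 0.000418513
  L_III = 7.77854e-05
  L_IV = 7.83987e-07
Prior × likelihood for each component:
  π_I·L_I = 0.27 × 0.028243 = 0.0076256
  π_II·L_II = 0.33 × 0.000418513 = 0.000138109
  π_III·L_III = 0.17 × 7.77854e-05 = 1.32235e-05
  π_IV·L_IV = 0.23 × 7.83987e-07 = 1.80317e-07
Denominator: 0.0076256 + 0.000138109 + 1.32235e-05 + 1.80317e-07 = 0.00777711
P(Segment II | the observation) ≈ 0.018

0.018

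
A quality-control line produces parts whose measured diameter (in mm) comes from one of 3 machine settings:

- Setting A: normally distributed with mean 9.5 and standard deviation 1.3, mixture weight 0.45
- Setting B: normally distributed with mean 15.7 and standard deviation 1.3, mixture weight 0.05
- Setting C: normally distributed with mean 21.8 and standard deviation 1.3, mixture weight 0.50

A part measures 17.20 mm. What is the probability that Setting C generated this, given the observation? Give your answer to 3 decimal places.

0.036

The responsibility of component k is w_k f_k(x) divided by Σ_j w_j f_j(x).
Normal densities:
  p_A = (1/(1.3·√(2π)))·exp(−(17.20−9.5)²/(2·1.3²)) = 0.306879·exp(-17.54142) = 7.39307e-09
  p_B = (1/(1.3·√(2π)))·exp(−(17.20−15.7)²/(2·1.3²)) = 0.306879·exp(-0.66568) = 0.157712
  p_C = (1/(1.3·√(2π)))·exp(−(17.20−21.8)²/(2·1.3²)) = 0.306879·exp(-6.26036) = 0.000586312
Prior × likelihood for each component:
  w_A·p_A = 0.45 × 7.39307e-09 = 3.32688e-09
  w_B·p_B = 0.05 × 0.157712 = 0.00788561
  w_C·p_C = 0.50 × 0.000586312 = 0.000293156
Marginal: 3.32688e-09 + 0.00788561 + 0.000293156 = 0.00817877
Responsibility of Setting C: 0.000293156 / 0.00817877 ≈ 0.036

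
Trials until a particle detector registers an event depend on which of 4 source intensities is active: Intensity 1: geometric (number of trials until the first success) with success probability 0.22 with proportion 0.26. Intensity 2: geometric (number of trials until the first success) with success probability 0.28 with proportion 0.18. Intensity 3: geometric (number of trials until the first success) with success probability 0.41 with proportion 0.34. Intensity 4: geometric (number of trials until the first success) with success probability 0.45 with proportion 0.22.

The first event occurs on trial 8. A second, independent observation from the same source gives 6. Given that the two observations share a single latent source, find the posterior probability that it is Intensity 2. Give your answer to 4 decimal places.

0.2614

Apply Bayes' rule: the posterior for each component is proportional to its prior times its likelihood at x.
Since both observations come from the same component, the likelihood for component k is f_k(x₁)·f_k(x₂).
  p_1 = [0.22·(1−0.22)^7 = 0.22·0.175656 = 0.0386443] × [0.0635178] = 0.0024546
  p_2 = [0.28·(1−0.28)^7 = 0.28·0.100306 = 0.0280857] × [0.0541777] = 0.00152162
  p_3 = [0.41·(1−0.41)^7 = 0.41·0.0248865 = 0.0102035] × [0.0293119] = 0.000299083
  p_4 = [0.45·(1−0.45)^7 = 0.45·0.0152244 = 0.00685096] × [0.0226478] = 0.000155159
Weight by the priors:
  π_1·p_1 = 0.26 × 0.0024546 = 0.000638196
  π_2·p_2 = 0.18 × 0.00152162 = 0.000273891
  π_3·p_3 = 0.34 × 0.000299083 = 0.000101688
  π_4·p_4 = 0.22 × 0.000155159 = 3.4135e-05
Sum: 0.000638196 + 0.000273891 + 0.000101688 + 3.4135e-05 = 0.00104791
P(Intensity 2 | x) = 0.000273891 / 0.00104791 ≈ 0.2614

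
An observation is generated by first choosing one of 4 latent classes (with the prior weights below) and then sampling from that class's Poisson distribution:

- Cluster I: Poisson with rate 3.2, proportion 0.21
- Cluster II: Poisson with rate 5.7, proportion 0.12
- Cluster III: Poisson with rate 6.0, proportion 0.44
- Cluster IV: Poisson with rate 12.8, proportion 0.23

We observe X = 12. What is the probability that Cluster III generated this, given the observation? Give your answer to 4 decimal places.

By Bayes' theorem, P(k | x) = π_k f_k(x) / Σ_j π_j f_j(x).
Component likelihoods at x = 12:
  p_I = e^(−3.2)·3.2^12/12! = 9.81116e-05
  p_II = e^(−5.7)·5.7^12/12! = 0.00821642
  p_III = e^(−6.0)·6.0^12/12! = 0.0112645
  p_IV = e^(−12.8)·12.8^12/12! = 0.111484
Weight by the priors:
  π_I·p_I = 0.21 × 9.81116e-05 = 2.06034e-05
  π_II·p_II = 0.12 × 0.00821642 = 0.000985971
  π_III·p_III = 0.44 × 0.0112645 = 0.00495637
  π_IV·p_IV = 0.23 × 0.111484 = 0.0256414
Sum: 2.06034e-05 + 0.000985971 + 0.00495637 + 0.0256414 = 0.0316043
P(Cluster III | data) = 0.00495637 / 0.0316043 ≈ 0.1568

0.1568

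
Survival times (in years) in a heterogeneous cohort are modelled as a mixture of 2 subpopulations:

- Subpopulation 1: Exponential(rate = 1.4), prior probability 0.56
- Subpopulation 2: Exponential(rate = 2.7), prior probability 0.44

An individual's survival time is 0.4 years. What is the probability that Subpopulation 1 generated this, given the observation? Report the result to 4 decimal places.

P(component k | x) = w_k·f_k(x) / marginal(x), where marginal(x) = Σ_j w_j·f_j(x).
Exponential densities:
  p_1 = 1.4·e^(−1.4·0.4) = 1.4·e^(−0.5600) = 0.799693
  p_2 = 2.7·e^(−2.7·0.4) = 2.7·e^(−1.0800) = 0.916908
Weight by the priors:
  w_1·p_1 = 0.56 × 0.799693 = 0.447828
  w_2·p_2 = 0.44 × 0.916908 = 0.403439
Evidence: 0.447828 + 0.403439 = 0.851267
Responsibility of Subpopulation 1: 0.447828 / 0.851267 ≈ 0.5261

0.5261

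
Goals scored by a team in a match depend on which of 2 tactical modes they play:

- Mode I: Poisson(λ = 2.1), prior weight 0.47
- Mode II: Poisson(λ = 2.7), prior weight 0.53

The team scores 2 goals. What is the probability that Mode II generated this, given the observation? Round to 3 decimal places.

0.506

The responsibility of component k is π_k f_k(x) divided by Σ_j π_j f_j(x).
Component likelihoods at x = 2 goals:
  p_I = e^(−2.1)·2.1^2/2! = 0.270016
  p_II = e^(−2.7)·2.7^2/2! = 0.244964
Unnormalised posteriors:
  π_I·p_I = 0.47 × 0.270016 = 0.126908
  π_II·p_II = 0.53 × 0.244964 = 0.129831
Sum: 0.126908 + 0.129831 = 0.256739
So the posterior for Mode II is 0.129831 / 0.256739 ≈ 0.506.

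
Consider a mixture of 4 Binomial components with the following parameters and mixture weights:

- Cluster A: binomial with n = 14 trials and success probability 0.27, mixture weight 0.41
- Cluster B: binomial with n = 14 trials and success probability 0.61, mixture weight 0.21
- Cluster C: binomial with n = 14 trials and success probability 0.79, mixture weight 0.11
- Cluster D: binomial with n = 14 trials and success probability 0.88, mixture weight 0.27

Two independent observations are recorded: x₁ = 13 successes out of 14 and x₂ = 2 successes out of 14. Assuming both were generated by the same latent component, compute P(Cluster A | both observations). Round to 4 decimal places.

By Bayes' theorem, P(k | x) = π_k f_k(x) / Σ_j π_j f_j(x).
Since both observations come from the same component, the likelihood for component k is f_k(x₁)·f_k(x₂).
  f_A = [C(14,13)·0.27^13·0.73^1 = 14·4.05256e-08·0.73 = 4.14171e-07] × [0.15193] = 6.2925e-08
  f_B = [C(14,13)·0.61^13·0.39^1 = 14·0.00161915·0.39 = 0.00884057] × [0.000419253] = 3.70644e-06
  f_C = [C(14,13)·0.79^13·0.21^1 = 14·0.0466823·0.21 = 0.137246] × [4.1776e-07] = 5.73359e-08
  f_D = [C(14,13)·0.88^13·0.12^1 = 14·0.189791·0.12 = 0.318848] × [6.28321e-10] = 2.00339e-10
Prior × likelihood for each component:
  π_A·f_A = 0.41 × 6.2925e-08 = 2.57992e-08
  π_B·f_B = 0.21 × 3.70644e-06 = 7.78352e-07
  π_C·f_C = 0.11 × 5.73359e-08 = 6.30695e-09
  π_D·f_D = 0.27 × 2.00339e-10 = 5.40916e-11
Marginal: 2.57992e-08 + 7.78352e-07 + 6.30695e-09 + 5.40916e-11 = 8.10512e-07
So the posterior for Cluster A is 2.57992e-08 / 8.10512e-07 ≈ 0.0318.

0.0318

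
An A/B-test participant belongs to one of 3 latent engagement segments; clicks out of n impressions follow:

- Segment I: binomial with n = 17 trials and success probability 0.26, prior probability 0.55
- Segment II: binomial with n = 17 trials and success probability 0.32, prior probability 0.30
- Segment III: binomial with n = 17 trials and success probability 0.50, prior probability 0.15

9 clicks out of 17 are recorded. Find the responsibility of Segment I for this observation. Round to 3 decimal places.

0.142

The responsibility of component k is π_k f_k(x) divided by Σ_j π_j f_j(x).
Binomial probabilities:
  p_I = C(17,9)·0.26^9·0.74^8 = 24310·5.4295e-06·0.0899195 = 0.0118686
  p_II = C(17,9)·0.32^9·0.68^8 = 24310·3.51844e-05·0.0457163 = 0.0391026
  p_III = C(17,9)·0.50^9·0.50^8 = 24310·0.00195312·0.00390625 = 0.185471
Multiply by the mixture weights:
  π_I·p_I = 0.55 × 0.0118686 = 0.00652772
  π_II·p_II = 0.30 × 0.0391026 = 0.0117308
  π_III·p_III = 0.15 × 0.185471 = 0.0278206
Sum: 0.00652772 + 0.0117308 + 0.0278206 = 0.0460791
P(Segment I | x) = 0.00652772 / 0.0460791 ≈ 0.142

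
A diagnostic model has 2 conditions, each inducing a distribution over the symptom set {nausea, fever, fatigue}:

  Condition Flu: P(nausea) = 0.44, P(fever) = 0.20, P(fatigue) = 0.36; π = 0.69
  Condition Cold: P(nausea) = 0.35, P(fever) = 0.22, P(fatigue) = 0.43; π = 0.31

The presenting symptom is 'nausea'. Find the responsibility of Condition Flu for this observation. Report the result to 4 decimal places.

0.7367

Apply Bayes' rule: the posterior for each component is proportional to its prior times its likelihood at x.
Categorical probabilities:
  L_Flu = 0.44
  L_Cold = 0.35
Unnormalised posteriors:
  π_Flu·L_Flu = 0.69 × 0.44 = 0.3036
  π_Cold·L_Cold = 0.31 × 0.35 = 0.1085
Normaliser: 0.3036 + 0.1085 = 0.4121
P(Condition Flu | x) ≈ 0.7367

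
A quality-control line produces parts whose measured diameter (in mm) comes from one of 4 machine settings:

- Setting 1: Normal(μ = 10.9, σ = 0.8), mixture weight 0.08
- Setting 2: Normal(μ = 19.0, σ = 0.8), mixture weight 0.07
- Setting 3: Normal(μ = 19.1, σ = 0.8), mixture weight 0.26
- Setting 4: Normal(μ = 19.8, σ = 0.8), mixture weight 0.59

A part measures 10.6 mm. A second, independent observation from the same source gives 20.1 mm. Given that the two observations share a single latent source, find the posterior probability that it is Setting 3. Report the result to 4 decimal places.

By Bayes' theorem, P(k | x) = π_k f_k(x) / Σ_j π_j f_j(x).
Since both observations come from the same component, the likelihood for component k is f_k(x₁)·f_k(x₂).
  L_1 = [(1/(0.8·√(2π)))·exp(−(10.6−10.9)²/(2·0.8²)) = 0.498678·exp(-0.07031) = 0.464819] × [9.55207e-30] = 4.43998e-30
  L_2 = [(1/(0.8·√(2π)))·exp(−(10.6−19.0)²/(2·0.8²)) = 0.498678·exp(-55.12500) = 5.71922e-25] × [0.193765] = 1.10819e-25
  L_3 = [(1/(0.8·√(2π)))·exp(−(10.6−19.1)²/(2·0.8²)) = 0.498678·exp(-56.44531) = 1.52733e-25] × [0.228311] = 3.48706e-26
  L_4 = [(1/(0.8·√(2π)))·exp(−(10.6−19.8)²/(2·0.8²)) = 0.498678·exp(-66.12500) = 9.55207e-30] × [0.464819] = 4.43998e-30
Multiply by the mixture weights:
  π_1·L_1 = 0.08 × 4.43998e-30 = 3.55199e-31
  π_2·L_2 = 0.07 × 1.10819e-25 = 7.75731e-27
  π_3·L_3 = 0.26 × 3.48706e-26 = 9.06636e-27
  π_4·L_4 = 0.59 × 4.43998e-30 = 2.61959e-30
Denominator: 3.55199e-31 + 7.75731e-27 + 9.06636e-27 + 2.61959e-30 = 1.68266e-26
P(Setting 3 | data) = 9.06636e-27 / 1.68266e-26 ≈ 0.5388

0.5388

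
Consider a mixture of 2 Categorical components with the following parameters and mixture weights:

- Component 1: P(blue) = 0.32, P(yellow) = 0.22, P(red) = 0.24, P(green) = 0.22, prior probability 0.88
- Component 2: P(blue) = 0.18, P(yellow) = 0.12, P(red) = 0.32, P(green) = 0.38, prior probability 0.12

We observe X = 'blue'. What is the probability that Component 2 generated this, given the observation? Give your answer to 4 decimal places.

0.0712

P(component k | x) = π_k·f_k(x) / marginal(x), where marginal(x) = Σ_j π_j·f_j(x).
Evaluate each component's likelihood at the observed value:
  L_1 = 0.32
  L_2 = 0.18
Prior × likelihood for each component:
  π_1·L_1 = 0.88 × 0.32 = 0.2816
  π_2·L_2 = 0.12 × 0.18 = 0.0216
Marginal: 0.2816 + 0.0216 = 0.3032
So the posterior for Component 2 is 0.0216 / 0.3032 ≈ 0.0712.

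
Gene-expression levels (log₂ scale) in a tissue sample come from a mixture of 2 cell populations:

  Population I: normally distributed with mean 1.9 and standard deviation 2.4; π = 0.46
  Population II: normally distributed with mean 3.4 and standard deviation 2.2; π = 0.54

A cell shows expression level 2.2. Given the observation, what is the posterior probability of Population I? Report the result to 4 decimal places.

The responsibility of component k is P(Z=k) f_k(x) divided by Σ_j P(Z=j) f_j(x).
Evaluate each component's likelihood at the observed value:
  L_I = 0.164932
  L_II = 0.156272
Multiply by the mixture weights:
  P(Z=I)·L_I = 0.46 × 0.164932 = 0.0758689
  P(Z=II)·L_II = 0.54 × 0.156272 = 0.084387
Evidence: 0.0758689 + 0.084387 = 0.160256
P(Population I | x) = 0.0758689 / 0.160256 ≈ 0.4734

0.4734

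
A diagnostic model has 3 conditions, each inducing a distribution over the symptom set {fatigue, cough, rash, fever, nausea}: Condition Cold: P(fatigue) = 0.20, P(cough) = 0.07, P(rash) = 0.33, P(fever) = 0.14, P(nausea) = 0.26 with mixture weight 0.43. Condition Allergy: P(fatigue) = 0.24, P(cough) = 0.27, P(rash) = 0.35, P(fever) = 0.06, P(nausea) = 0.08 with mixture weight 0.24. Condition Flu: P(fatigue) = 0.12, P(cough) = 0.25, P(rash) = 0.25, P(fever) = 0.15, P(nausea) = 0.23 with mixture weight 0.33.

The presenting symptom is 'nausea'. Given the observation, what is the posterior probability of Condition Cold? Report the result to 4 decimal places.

Apply Bayes' rule: the posterior for each component is proportional to its prior times its likelihood at x.
Component likelihoods at x = 'nausea':
  L_Cold = 0.26
  L_Allergy = 0.08
  L_Flu = 0.23
Weight by the priors:
  π_Cold·L_Cold = 0.43 × 0.26 = 0.1118
  π_Allergy·L_Allergy = 0.24 × 0.08 = 0.0192
  π_Flu·L_Flu = 0.33 × 0.23 = 0.0759
Sum: 0.1118 + 0.0192 + 0.0759 = 0.2069
Responsibility of Condition Cold: 0.1118 / 0.2069 ≈ 0.5404

0.5404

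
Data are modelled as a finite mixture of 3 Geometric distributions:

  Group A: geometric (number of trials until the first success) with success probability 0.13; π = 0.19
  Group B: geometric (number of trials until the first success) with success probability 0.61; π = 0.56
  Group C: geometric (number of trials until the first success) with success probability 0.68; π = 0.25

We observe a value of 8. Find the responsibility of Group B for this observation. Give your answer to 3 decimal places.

0.048

Apply Bayes' rule: the posterior for each component is proportional to its prior times its likelihood at x.
Geometric probabilities:
  L_A = 0.0490431
  L_B = 0.000837109
  L_C = 0.000233646
Unnormalised posteriors:
  π_A·L_A = 0.19 × 0.0490431 = 0.00931819
  π_B·L_B = 0.56 × 0.000837109 = 0.000468781
  π_C·L_C = 0.25 × 0.000233646 = 5.84116e-05
Marginal: 0.00931819 + 0.000468781 + 5.84116e-05 = 0.00984539
So the posterior for Group B is 0.000468781 / 0.00984539 ≈ 0.048.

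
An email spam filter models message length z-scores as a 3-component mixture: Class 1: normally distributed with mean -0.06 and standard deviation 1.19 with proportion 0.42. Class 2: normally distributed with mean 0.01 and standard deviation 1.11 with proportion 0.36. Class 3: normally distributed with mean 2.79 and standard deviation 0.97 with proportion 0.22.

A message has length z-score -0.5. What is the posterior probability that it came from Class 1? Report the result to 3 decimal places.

Posterior ∝ prior × likelihood, so P(k | x) ∝ π_k f_k(x); normalise over all components.
Evaluate each component's likelihood at the observed value:
  p_1 = (1/(1.19·√(2π)))·exp(−(-0.5−-0.06)²/(2·1.19²)) = 0.335246·exp(-0.06836) = 0.313095
  p_2 = (1/(1.11·√(2π)))·exp(−(-0.5−0.01)²/(2·1.11²)) = 0.359407·exp(-0.10555) = 0.323405
  p_3 = (1/(0.97·√(2π)))·exp(−(-0.5−2.79)²/(2·0.97²)) = 0.411281·exp(-5.75199) = 0.00130641
Weight by the priors:
  π_1·p_1 = 0.42 × 0.313095 = 0.1315
  π_2·p_2 = 0.36 × 0.323405 = 0.116426
  π_3·p_3 = 0.22 × 0.00130641 = 0.00028741
Marginal: 0.1315 + 0.116426 + 0.00028741 = 0.248213
Responsibility of Class 1: 0.1315 / 0.248213 ≈ 0.530

0.530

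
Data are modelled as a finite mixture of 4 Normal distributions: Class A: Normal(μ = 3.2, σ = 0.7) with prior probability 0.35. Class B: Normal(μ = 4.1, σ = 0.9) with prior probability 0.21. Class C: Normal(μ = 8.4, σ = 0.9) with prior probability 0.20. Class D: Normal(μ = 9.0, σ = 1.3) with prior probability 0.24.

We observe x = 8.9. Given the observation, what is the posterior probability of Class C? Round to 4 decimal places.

0.5085

Apply Bayes' rule: the posterior for each component is proportional to its prior times its likelihood at x.
Component likelihoods at x = 8.9:
  p_A = 2.27835e-15
  p_B = 2.95145e-07
  p_C = 0.37988
  p_D = 0.305972
Multiply by the mixture weights:
  P(Z=A)·p_A = 0.35 × 2.27835e-15 = 7.97423e-16
  P(Z=B)·p_B = 0.21 × 2.95145e-07 = 6.19804e-08
  P(Z=C)·p_C = 0.20 × 0.37988 = 0.0759761
  P(Z=D)·p_D = 0.24 × 0.305972 = 0.0734333
Denominator: 7.97423e-16 + 6.19804e-08 + 0.0759761 + 0.0734333 = 0.149409
P(Class C | the observation) = 0.0759761 / 0.149409 ≈ 0.5085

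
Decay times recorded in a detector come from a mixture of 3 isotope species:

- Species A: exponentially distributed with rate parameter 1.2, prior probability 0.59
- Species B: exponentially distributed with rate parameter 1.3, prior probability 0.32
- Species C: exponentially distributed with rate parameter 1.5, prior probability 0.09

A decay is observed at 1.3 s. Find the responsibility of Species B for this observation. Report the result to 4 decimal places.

By Bayes' theorem, P(k | x) = π_k f_k(x) / Σ_j π_j f_j(x).
Evaluate each component's likelihood at the observed value:
  f_A = 1.2·e^(−1.2·1.3) = 1.2·e^(−1.5600) = 0.252163
  f_B = 1.3·e^(−1.3·1.3) = 1.3·e^(−1.6900) = 0.239875
  f_C = 1.5·e^(−1.5·1.3) = 1.5·e^(−1.9500) = 0.213411
Unnormalised posteriors:
  π_A·f_A = 0.59 × 0.252163 = 0.148776
  π_B·f_B = 0.32 × 0.239875 = 0.0767601
  π_C·f_C = 0.09 × 0.213411 = 0.019207
Sum: 0.148776 + 0.0767601 + 0.019207 = 0.244743
So the posterior for Species B is 0.0767601 / 0.244743 ≈ 0.3136.

0.3136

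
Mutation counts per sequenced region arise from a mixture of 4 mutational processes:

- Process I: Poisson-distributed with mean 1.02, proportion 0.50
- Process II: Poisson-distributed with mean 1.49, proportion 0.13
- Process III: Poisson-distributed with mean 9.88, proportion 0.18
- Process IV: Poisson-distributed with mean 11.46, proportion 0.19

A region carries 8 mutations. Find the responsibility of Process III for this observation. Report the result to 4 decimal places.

P(component k | x) = π_k·f_k(x) / marginal(x), where marginal(x) = Σ_j π_j·f_j(x).
Poisson probabilities:
  f_I = e^(−1.02)·1.02^8/8! = 1.04785e-05
  f_II = e^(−1.49)·1.49^8/8! = 0.000135791
  f_III = e^(−9.88)·9.88^8/8! = 0.115267
  f_IV = e^(−11.46)·11.46^8/8! = 0.0777932
Weight by the priors:
  π_I·f_I = 0.50 × 1.04785e-05 = 5.23927e-06
  π_II·f_II = 0.13 × 0.000135791 = 1.76528e-05
  π_III·f_III = 0.18 × 0.115267 = 0.0207481
  π_IV·f_IV = 0.19 × 0.0777932 = 0.0147807
Sum: 5.23927e-06 + 1.76528e-05 + 0.0207481 + 0.0147807 = 0.0355517
P(Process III | x) ≈ 0.5836

0.5836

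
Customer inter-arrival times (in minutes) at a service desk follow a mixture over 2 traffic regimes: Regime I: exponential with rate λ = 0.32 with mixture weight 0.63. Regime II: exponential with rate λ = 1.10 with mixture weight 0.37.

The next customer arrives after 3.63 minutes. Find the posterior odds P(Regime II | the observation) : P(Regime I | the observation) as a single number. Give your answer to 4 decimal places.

Only the two components matter; the odds are (π_i f_i(x)) / (π_j f_j(x)).
Evaluate each component's likelihood at the observed value:
  p_I = 0.100155
  p_II = 0.0202887
Posterior odds = (π_II·p_II) / (π_I·p_I) = (0.37·0.0202887) / (0.63·0.100155) = 0.00750683 / 0.0630978 ≈ 0.1190

0.1190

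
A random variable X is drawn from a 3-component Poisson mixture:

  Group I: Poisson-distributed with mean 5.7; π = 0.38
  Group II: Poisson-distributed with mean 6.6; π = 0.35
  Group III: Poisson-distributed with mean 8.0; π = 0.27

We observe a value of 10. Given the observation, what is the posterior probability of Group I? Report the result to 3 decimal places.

Posterior ∝ prior × likelihood, so P(k | x) ∝ w_k f_k(x); normalise over all components.
Component likelihoods at x = 10:
  L_I = 0.0333816
  L_II = 0.058794
  L_III = 0.0992615
Multiply by the mixture weights:
  w_I·L_I = 0.38 × 0.0333816 = 0.012685
  w_II·L_II = 0.35 × 0.058794 = 0.0205779
  w_III·L_III = 0.27 × 0.0992615 = 0.0268006
Normaliser: 0.012685 + 0.0205779 + 0.0268006 = 0.0600635
Responsibility of Group I: 0.012685 / 0.0600635 ≈ 0.211

0.211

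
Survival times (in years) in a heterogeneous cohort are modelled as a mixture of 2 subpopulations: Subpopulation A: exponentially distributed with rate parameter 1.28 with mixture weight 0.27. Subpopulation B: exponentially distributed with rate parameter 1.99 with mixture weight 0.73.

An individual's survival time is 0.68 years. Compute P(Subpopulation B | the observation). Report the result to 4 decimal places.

0.7217

The responsibility of component k is π_k f_k(x) divided by Σ_j π_j f_j(x).
Evaluate each component's likelihood at the observed value:
  f_A = 0.536044
  f_B = 0.51424
Unnormalised posteriors:
  π_A·f_A = 0.27 × 0.536044 = 0.144732
  π_B·f_B = 0.73 × 0.51424 = 0.375395
Marginal: 0.144732 + 0.375395 = 0.520127
P(Subpopulation B | 0.68 years) = 0.375395 / 0.520127 ≈ 0.7217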